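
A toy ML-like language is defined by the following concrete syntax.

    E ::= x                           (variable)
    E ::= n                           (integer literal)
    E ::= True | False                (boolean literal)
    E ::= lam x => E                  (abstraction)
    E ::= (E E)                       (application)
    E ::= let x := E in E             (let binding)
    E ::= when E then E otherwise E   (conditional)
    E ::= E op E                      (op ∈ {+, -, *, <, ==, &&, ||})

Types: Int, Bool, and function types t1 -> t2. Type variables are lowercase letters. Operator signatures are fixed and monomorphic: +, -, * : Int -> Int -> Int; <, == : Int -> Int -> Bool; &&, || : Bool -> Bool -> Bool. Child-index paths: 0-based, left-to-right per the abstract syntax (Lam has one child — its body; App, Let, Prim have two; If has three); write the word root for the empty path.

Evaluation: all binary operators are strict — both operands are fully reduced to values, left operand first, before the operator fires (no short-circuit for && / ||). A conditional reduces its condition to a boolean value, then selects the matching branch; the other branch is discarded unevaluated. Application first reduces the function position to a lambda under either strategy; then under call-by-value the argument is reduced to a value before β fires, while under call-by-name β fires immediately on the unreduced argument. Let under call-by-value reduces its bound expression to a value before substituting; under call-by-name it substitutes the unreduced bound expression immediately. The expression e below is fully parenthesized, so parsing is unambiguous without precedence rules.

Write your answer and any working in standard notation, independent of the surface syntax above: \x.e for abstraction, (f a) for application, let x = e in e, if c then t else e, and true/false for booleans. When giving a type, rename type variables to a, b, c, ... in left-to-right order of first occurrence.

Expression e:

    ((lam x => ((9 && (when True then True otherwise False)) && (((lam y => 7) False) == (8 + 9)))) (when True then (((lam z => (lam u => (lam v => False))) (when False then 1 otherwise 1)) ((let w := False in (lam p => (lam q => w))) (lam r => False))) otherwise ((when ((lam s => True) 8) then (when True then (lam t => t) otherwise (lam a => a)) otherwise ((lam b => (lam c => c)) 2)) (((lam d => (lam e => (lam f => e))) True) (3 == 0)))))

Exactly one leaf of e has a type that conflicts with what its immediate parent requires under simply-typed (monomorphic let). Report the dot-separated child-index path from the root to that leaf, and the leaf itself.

Trace:
  unify Int ~ Bool
  FAIL: mismatch Int ~ Bool

Answer: 0.0.0.0 : 9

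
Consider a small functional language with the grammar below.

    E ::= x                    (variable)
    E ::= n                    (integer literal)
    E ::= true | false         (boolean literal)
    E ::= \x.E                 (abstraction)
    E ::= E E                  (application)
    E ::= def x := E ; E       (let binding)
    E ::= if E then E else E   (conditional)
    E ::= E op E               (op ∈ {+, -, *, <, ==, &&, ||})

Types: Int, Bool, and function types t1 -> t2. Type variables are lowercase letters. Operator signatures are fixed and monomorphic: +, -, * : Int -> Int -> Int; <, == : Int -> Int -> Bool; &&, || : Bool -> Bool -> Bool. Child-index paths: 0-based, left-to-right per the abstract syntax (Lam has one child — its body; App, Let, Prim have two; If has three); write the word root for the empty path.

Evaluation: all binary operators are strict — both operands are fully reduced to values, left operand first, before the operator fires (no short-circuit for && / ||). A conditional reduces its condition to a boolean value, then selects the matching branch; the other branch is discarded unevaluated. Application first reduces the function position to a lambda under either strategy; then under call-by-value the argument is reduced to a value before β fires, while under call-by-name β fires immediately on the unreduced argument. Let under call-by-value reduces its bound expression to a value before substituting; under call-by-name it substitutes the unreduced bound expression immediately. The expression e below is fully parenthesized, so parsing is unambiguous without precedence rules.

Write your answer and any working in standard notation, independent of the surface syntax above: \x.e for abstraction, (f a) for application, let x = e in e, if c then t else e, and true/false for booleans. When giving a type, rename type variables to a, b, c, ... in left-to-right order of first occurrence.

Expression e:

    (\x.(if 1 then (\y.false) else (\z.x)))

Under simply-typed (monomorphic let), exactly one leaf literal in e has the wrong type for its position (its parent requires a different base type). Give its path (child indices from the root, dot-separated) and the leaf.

Working:
  unify Int ~ Bool
  FAIL: mismatch Int ~ Bool

Answer: 0.0 : 1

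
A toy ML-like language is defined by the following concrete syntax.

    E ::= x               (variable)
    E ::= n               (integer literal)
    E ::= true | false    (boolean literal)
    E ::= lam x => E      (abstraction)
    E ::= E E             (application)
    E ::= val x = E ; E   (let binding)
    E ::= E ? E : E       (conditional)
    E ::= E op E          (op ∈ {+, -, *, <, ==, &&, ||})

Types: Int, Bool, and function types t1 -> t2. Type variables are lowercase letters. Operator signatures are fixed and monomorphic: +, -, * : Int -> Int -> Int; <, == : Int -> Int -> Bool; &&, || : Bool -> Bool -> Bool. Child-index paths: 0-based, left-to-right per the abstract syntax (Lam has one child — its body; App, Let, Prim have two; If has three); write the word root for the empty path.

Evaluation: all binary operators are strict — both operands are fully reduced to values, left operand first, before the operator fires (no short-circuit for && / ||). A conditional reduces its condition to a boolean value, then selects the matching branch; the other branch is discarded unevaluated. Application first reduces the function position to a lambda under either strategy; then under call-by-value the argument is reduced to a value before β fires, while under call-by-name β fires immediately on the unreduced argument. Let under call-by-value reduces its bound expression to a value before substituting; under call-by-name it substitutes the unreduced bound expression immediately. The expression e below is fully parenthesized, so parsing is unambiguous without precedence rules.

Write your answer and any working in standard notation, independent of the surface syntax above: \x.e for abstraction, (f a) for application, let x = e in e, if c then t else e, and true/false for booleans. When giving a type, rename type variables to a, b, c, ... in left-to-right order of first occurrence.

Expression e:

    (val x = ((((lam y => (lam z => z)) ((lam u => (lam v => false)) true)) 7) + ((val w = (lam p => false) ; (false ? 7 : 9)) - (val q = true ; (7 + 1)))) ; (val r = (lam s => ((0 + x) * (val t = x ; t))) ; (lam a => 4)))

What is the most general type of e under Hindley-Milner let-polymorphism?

Working:
z : b
\z._ : b -> b
\y._ : a -> b -> b
\v._ : d -> Bool
\u._ : c -> d -> Bool
  unify c -> d -> Bool ~ Bool -> e
  unify c ~ Bool
  unify d -> Bool ~ e
_ _ : d -> Bool
  unify a -> b -> b ~ (d -> Bool) -> f
  unify a ~ d -> Bool
  unify b -> b ~ f
_ _ : b -> b
  unify b -> b ~ Int -> g
  unify b ~ Int
  unify Int ~ g
_ _ : Int
  unify Int ~ Int
\p._ : h -> Bool
let w : forall. h -> Bool
  unify Bool ~ Bool
  unify Int ~ Int
  unify Int ~ Int
let q : Bool
  unify Int ~ Int
  unify Int ~ Int
  unify Int ~ Int
  unify Int ~ Int
let x : Int
  unify Int ~ Int
x : Int
  unify Int ~ Int
  unify Int ~ Int
x : Int
let t : Int
t : Int
  unify Int ~ Int
\s._ : i -> Int
let r : forall. i -> Int
\a._ : j -> Int

Answer: a -> Int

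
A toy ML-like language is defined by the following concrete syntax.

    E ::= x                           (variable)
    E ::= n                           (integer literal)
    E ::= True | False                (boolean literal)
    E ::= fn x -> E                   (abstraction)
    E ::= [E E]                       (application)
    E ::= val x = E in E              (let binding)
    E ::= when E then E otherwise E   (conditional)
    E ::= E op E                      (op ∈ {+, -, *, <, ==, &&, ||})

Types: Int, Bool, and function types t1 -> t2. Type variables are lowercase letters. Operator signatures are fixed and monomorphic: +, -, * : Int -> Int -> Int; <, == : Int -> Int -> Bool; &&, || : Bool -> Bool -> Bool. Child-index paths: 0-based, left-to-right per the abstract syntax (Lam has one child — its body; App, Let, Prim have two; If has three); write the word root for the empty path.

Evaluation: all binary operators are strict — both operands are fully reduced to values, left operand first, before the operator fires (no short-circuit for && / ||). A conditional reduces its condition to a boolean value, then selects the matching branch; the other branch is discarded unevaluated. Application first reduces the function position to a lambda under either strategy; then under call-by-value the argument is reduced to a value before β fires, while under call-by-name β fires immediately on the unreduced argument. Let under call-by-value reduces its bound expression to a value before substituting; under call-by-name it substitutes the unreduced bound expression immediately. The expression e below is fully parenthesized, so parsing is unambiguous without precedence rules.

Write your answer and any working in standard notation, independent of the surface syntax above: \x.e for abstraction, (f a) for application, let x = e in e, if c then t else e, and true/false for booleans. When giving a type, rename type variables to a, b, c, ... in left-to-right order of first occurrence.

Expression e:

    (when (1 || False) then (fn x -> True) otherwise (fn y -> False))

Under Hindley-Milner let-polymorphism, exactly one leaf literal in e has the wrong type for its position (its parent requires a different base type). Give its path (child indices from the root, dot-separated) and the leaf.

Derivation:
  unify Int ~ Bool
  FAIL: mismatch Int ~ Bool

Answer: 0.0 : 1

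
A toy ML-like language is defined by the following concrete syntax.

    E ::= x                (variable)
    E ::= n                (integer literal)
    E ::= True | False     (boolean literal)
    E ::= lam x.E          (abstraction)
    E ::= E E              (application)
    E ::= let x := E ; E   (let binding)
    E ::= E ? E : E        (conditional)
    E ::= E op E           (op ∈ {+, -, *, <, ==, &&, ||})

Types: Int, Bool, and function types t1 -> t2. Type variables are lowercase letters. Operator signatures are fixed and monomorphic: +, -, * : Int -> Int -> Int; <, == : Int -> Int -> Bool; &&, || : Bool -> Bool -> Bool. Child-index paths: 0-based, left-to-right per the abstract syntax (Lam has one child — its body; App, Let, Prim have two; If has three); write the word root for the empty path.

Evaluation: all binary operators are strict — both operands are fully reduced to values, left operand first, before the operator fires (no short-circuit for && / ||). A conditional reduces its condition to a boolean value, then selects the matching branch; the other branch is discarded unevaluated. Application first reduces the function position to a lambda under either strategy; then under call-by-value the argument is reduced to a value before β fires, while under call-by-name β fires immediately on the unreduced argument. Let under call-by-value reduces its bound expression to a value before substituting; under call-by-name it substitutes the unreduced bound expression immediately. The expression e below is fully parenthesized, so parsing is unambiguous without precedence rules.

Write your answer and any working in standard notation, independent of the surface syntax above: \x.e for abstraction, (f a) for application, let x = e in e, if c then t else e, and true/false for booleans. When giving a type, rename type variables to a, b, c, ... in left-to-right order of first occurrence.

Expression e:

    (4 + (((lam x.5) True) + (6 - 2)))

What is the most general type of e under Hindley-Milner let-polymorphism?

Derivation:
  unify Int ~ Int
\x._ : a -> Int
  unify a -> Int ~ Bool -> b
  unify a ~ Bool
  unify Int ~ b
_ _ : Int
  unify Int ~ Int
  unify Int ~ Int
  unify Int ~ Int
  unify Int ~ Int
  unify Int ~ Int

Answer: Int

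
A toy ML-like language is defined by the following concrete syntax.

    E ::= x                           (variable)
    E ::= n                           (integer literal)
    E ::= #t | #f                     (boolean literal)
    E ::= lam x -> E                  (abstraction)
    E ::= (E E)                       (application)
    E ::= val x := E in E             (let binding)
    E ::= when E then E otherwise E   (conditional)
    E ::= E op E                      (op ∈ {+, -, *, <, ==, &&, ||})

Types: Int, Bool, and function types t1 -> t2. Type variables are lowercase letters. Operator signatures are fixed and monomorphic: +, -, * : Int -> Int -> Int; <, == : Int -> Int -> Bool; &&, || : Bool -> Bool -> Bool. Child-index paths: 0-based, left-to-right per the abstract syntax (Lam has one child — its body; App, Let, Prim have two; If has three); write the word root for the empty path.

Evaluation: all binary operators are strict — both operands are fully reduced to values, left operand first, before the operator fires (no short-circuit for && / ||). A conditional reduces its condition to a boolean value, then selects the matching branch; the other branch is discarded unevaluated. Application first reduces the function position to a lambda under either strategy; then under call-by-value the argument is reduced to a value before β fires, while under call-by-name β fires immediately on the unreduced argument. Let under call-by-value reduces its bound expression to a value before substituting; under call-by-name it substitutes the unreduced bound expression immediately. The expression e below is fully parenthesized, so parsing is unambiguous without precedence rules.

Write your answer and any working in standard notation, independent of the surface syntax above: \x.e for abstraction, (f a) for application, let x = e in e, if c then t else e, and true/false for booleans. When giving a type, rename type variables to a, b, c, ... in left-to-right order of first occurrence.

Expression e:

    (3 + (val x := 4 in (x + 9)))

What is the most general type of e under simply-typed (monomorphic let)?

Answer: Int

Trace:
  unify Int ~ Int
let x : Int
x : Int
  unify Int ~ Int
  unify Int ~ Int
  unify Int ~ Int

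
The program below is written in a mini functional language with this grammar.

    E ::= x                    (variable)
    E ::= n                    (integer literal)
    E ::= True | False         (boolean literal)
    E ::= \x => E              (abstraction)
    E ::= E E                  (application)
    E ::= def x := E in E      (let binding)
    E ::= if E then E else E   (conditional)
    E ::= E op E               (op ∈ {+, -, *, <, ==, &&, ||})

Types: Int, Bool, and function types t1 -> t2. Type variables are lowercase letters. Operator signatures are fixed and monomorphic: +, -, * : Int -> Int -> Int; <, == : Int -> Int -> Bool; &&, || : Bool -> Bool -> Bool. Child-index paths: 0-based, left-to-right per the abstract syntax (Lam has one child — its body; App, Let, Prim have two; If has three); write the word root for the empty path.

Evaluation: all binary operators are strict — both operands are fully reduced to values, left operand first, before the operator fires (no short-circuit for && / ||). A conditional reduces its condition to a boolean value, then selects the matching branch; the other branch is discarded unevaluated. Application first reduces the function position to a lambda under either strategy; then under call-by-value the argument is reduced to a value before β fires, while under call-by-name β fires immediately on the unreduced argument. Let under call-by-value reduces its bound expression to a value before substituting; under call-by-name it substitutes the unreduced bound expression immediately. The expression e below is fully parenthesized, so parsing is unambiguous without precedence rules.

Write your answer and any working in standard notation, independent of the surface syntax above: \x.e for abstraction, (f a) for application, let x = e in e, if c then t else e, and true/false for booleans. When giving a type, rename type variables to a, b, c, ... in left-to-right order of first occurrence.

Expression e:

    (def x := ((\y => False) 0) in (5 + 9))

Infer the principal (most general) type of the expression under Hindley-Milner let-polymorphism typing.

Working:
\y._ : a -> Bool
  unify a -> Bool ~ Int -> b
  unify a ~ Int
  unify Bool ~ b
_ _ : Bool
let x : Bool
  unify Int ~ Int
  unify Int ~ Int

Answer: Int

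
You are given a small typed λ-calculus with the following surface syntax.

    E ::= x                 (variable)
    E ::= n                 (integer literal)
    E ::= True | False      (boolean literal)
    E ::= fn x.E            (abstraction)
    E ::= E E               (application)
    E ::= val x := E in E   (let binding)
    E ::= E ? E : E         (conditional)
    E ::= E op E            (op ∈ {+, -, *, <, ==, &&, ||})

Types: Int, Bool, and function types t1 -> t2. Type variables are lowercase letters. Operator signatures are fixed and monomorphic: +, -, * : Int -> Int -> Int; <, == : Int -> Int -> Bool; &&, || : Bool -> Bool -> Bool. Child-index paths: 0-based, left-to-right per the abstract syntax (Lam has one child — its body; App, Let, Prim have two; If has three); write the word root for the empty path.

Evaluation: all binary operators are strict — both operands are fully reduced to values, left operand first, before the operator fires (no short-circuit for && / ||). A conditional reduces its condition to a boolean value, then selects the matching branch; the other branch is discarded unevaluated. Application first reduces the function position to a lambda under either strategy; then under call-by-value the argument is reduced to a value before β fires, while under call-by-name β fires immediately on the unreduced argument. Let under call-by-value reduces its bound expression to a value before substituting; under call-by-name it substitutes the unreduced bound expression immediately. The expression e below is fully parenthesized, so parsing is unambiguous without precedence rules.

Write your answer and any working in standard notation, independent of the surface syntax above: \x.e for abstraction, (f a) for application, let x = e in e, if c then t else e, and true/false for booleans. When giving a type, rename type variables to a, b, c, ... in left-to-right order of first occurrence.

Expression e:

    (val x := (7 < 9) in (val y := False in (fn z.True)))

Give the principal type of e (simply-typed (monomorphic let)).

Answer: a -> Bool

Working:
  unify Int ~ Int
  unify Int ~ Int
let x : Bool
let y : Bool
\z._ : a -> Bool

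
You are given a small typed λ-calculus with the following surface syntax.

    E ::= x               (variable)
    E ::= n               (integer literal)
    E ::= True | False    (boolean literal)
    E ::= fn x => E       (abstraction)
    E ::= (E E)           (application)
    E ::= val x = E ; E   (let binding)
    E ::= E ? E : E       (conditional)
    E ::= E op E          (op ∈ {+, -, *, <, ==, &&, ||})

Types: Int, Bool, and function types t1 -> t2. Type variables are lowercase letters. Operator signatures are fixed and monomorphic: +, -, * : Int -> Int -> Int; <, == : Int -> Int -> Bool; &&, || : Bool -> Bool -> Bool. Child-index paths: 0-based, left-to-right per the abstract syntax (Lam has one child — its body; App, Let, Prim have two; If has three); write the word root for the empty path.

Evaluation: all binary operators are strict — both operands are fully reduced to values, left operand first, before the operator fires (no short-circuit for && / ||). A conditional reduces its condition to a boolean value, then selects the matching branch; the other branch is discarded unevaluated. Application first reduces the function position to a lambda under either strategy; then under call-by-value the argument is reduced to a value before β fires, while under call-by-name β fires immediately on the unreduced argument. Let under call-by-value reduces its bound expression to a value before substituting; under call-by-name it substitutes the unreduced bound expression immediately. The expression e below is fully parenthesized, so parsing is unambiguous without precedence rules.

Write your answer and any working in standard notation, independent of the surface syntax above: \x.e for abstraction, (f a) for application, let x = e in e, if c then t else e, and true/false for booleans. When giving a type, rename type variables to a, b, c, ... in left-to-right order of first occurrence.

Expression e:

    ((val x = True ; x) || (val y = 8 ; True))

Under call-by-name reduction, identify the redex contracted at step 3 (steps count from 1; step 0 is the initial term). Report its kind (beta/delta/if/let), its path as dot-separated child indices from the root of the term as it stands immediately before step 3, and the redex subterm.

Trace:
step 0: ((let x = true in x) || (let y = 8 in true))
step 1: [let@0] (true || (let y = 8 in true))
step 2: [let@1] (true || true)
step 3: [delta@root] true

Answer: delta at root : (true || true)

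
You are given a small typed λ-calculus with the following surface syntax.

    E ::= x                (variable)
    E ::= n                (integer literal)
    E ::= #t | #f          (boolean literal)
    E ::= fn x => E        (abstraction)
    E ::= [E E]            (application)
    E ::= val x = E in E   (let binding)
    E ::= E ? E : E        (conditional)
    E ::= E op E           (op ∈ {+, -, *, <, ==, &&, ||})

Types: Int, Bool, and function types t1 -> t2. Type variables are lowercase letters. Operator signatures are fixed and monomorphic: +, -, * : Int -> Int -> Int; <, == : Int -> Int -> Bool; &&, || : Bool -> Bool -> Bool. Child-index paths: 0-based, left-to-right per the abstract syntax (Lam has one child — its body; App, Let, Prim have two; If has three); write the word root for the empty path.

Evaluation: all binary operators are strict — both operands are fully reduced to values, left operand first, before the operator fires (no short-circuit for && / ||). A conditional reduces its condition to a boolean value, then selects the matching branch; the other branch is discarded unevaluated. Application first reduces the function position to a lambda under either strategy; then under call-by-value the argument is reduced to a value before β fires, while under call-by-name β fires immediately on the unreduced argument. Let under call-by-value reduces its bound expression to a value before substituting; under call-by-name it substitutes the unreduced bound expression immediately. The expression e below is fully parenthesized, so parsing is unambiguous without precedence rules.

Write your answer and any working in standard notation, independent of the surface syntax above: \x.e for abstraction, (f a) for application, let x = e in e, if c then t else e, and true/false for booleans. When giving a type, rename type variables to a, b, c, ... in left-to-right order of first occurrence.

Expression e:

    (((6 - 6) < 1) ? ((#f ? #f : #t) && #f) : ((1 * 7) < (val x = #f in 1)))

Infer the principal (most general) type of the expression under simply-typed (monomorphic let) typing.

Answer: Bool

Derivation:
  unify Int ~ Int
  unify Int ~ Int
  unify Int ~ Int
  unify Int ~ Int
  unify Bool ~ Bool
  unify Bool ~ Bool
  unify Bool ~ Bool
  unify Bool ~ Bool
  unify Bool ~ Bool
  unify Int ~ Int
  unify Int ~ Int
  unify Int ~ Int
let x : Bool
  unify Int ~ Int
  unify Bool ~ Bool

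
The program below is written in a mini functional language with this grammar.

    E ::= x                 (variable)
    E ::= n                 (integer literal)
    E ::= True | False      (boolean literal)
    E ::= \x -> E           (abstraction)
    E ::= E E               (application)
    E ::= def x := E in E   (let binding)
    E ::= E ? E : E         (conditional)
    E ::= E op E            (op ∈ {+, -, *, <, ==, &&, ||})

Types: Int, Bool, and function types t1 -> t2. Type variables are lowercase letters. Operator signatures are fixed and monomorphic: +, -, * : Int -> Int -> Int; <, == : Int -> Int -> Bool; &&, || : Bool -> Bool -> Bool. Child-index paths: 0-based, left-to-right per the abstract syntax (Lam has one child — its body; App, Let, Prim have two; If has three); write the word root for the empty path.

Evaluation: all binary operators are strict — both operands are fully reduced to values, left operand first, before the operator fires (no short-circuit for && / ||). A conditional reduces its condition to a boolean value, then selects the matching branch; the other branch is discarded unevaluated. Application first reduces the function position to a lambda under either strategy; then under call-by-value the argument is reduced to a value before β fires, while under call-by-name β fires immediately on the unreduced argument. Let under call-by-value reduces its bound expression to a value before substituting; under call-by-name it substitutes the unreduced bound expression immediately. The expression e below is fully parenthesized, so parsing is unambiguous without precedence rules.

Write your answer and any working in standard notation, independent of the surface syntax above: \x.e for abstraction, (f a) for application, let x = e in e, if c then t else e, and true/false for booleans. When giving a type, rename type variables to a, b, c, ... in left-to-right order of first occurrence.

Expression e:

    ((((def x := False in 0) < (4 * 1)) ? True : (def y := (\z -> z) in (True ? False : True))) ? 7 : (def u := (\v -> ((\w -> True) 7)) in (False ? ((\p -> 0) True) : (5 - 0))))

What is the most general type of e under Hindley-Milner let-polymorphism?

Working:
let x : Bool
  unify Int ~ Int
  unify Int ~ Int
  unify Int ~ Int
  unify Int ~ Int
  unify Bool ~ Bool
z : a
\z._ : a -> a
let y : forall. a -> a
  unify Bool ~ Bool
  unify Bool ~ Bool
  unify Bool ~ Bool
  unify Bool ~ Bool
\w._ : c -> Bool
  unify c -> Bool ~ Int -> d
  unify c ~ Int
  unify Bool ~ d
_ _ : Bool
\v._ : b -> Bool
let u : forall. b -> Bool
  unify Bool ~ Bool
\p._ : e -> Int
  unify e -> Int ~ Bool -> f
  unify e ~ Bool
  unify Int ~ f
_ _ : Int
  unify Int ~ Int
  unify Int ~ Int
  unify Int ~ Int
  unify Int ~ Int

Answer: Int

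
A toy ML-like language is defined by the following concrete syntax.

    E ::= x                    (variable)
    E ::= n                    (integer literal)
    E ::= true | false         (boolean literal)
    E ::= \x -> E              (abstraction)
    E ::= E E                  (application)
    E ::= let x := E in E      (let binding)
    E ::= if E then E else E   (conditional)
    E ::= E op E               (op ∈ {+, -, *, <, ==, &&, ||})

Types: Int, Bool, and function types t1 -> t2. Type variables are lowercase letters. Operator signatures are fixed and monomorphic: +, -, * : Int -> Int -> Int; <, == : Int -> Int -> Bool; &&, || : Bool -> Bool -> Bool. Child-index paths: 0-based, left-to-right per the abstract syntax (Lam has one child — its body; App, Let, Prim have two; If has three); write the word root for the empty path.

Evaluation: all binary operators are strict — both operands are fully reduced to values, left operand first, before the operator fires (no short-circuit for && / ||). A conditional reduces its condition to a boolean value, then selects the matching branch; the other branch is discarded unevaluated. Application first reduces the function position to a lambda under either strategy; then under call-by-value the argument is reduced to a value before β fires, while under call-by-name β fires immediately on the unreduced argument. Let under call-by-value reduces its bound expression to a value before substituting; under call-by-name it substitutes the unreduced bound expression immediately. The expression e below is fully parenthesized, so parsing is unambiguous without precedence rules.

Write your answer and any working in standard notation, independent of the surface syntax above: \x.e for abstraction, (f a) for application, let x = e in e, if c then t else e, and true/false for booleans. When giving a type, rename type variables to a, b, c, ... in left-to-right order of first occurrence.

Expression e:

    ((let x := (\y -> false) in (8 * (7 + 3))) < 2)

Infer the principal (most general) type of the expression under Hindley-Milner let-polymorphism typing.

Answer: Bool

Working:
\y._ : a -> Bool
let x : forall. a -> Bool
  unify Int ~ Int
  unify Int ~ Int
  unify Int ~ Int
  unify Int ~ Int
  unify Int ~ Int
  unify Int ~ Int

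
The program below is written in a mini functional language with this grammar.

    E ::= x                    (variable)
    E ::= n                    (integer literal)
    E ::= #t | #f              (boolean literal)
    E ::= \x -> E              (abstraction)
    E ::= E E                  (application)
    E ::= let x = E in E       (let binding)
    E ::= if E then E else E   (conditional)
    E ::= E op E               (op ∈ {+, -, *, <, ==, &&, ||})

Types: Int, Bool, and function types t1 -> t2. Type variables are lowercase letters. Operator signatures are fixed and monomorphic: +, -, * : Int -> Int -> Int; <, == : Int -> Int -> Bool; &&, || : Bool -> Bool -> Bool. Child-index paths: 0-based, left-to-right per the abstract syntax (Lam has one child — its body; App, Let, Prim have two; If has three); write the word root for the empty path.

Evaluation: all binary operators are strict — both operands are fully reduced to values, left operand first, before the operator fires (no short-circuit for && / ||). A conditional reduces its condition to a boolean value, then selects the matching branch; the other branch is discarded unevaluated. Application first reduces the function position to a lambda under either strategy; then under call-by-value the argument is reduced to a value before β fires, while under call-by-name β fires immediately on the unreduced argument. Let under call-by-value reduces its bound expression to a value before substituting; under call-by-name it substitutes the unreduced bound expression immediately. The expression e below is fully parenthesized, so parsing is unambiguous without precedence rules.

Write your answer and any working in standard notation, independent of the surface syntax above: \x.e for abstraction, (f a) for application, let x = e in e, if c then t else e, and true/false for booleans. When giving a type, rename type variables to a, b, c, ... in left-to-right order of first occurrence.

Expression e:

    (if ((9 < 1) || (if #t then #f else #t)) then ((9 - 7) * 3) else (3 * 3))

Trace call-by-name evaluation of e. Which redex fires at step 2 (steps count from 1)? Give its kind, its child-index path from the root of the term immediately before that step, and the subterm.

Answer: if at 0.1 : (if true then false else true)

Derivation:
step 0: (if ((9 < 1) || (if true then false else true)) then ((9 - 7) * 3) else (3 * 3))
step 1: [delta@0.0] (if (false || (if true then false else true)) then ((9 - 7) * 3) else (3 * 3))
step 2: [if@0.1] (if (false || false) then ((9 - 7) * 3) else (3 * 3))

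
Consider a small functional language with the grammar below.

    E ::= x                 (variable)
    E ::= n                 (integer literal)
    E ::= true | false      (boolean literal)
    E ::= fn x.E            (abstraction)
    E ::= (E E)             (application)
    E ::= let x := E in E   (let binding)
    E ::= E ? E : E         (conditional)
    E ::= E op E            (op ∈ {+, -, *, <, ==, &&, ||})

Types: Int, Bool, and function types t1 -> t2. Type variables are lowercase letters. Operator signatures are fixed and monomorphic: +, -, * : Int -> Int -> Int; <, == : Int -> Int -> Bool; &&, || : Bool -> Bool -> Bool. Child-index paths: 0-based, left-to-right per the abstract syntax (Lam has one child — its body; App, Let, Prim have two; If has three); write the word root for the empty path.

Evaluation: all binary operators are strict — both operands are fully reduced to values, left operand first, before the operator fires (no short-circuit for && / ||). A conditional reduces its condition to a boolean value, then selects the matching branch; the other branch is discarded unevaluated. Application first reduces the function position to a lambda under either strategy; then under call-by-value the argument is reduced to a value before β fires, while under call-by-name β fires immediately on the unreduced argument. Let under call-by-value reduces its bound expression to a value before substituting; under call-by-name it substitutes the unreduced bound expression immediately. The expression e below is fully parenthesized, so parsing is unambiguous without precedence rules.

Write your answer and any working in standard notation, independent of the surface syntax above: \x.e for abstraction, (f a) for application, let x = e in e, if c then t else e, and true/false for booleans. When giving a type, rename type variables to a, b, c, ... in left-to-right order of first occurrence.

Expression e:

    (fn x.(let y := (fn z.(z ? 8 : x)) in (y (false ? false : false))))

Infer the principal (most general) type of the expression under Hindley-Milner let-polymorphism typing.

Trace:
z : b
  unify b ~ Bool
x : a
  unify Int ~ a
\z._ : Bool -> Int
let y : Bool -> Int
y : Bool -> Int
  unify Bool ~ Bool
  unify Bool ~ Bool
  unify Bool -> Int ~ Bool -> c
  unify Bool ~ Bool
  unify Int ~ c
_ _ : Int
\x._ : Int -> Int

Answer: Int -> Int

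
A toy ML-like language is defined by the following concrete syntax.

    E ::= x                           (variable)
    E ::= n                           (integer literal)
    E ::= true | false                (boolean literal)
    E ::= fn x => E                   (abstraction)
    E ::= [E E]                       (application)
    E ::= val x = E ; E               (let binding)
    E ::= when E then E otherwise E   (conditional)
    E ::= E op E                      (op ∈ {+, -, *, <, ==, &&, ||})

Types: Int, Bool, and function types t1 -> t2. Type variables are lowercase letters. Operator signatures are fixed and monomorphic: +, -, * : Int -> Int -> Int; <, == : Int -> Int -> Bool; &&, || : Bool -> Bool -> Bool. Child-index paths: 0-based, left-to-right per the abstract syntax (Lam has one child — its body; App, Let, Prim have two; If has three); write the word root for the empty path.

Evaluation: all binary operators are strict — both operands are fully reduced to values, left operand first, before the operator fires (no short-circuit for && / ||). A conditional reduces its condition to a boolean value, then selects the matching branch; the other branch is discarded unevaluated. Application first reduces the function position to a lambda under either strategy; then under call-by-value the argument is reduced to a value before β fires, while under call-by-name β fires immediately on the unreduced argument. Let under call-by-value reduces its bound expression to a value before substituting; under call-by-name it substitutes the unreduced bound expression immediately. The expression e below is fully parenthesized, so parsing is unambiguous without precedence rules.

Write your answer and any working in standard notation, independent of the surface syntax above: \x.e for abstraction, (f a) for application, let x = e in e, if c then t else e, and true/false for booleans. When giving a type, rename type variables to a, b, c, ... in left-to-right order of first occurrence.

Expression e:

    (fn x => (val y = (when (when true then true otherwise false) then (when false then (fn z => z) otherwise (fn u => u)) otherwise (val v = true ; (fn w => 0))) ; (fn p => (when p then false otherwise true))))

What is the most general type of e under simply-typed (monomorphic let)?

Answer: a -> Bool -> Bool

Trace:
  unify Bool ~ Bool
  unify Bool ~ Bool
  unify Bool ~ Bool
  unify Bool ~ Bool
z : b
\z._ : b -> b
u : c
\u._ : c -> c
  unify b -> b ~ c -> c
  unify b ~ c
  unify c ~ c
let v : Bool
\w._ : d -> Int
  unify c -> c ~ d -> Int
  unify c ~ d
  unify d ~ Int
let y : Int -> Int
p : e
  unify e ~ Bool
  unify Bool ~ Bool
\p._ : Bool -> Bool
\x._ : a -> Bool -> Bool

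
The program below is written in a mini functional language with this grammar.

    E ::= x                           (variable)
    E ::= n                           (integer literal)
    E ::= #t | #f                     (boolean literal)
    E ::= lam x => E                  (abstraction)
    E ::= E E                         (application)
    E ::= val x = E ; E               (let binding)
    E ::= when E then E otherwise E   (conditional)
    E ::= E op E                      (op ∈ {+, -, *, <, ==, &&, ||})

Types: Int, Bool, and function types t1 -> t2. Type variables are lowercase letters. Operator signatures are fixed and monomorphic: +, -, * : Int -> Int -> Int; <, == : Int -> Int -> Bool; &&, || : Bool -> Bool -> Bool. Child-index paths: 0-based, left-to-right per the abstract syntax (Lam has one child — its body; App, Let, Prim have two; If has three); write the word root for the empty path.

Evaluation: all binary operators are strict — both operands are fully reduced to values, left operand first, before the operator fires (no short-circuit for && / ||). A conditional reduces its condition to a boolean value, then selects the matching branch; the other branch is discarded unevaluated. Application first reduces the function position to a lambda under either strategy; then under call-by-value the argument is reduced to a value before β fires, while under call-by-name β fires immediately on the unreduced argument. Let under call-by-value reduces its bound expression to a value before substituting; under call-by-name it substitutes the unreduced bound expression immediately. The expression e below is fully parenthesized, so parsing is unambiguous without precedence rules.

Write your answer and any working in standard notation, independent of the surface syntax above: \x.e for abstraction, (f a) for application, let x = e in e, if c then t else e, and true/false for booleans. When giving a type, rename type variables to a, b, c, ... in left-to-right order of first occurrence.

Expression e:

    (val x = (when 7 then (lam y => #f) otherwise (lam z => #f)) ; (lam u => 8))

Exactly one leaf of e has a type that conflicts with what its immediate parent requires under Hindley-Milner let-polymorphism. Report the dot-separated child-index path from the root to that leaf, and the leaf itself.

Answer: 0.0 : 7

Derivation:
  unify Int ~ Bool
  FAIL: mismatch Int ~ Bool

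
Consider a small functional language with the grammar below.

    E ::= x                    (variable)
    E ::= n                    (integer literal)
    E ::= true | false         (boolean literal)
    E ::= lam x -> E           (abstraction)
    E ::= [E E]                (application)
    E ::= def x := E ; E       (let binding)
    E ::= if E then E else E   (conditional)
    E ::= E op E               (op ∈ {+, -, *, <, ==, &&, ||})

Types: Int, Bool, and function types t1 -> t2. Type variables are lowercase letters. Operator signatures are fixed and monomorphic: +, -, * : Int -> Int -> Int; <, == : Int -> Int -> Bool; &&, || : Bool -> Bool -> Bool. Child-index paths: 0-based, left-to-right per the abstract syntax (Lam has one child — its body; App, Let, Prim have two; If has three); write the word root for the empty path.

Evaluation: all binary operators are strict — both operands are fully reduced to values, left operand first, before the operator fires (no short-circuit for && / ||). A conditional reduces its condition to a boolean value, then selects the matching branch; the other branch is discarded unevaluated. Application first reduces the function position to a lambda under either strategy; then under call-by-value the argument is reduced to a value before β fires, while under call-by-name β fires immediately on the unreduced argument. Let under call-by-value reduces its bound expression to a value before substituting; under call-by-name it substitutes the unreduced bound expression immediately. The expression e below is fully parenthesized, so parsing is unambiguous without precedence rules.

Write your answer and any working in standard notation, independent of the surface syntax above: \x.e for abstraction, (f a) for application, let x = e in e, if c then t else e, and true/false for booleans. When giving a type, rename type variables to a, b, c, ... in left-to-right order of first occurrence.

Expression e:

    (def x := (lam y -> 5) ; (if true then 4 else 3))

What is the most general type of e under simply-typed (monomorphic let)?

Answer: Int

Derivation:
\y._ : a -> Int
let x : a -> Int
  unify Bool ~ Bool
  unify Int ~ Int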